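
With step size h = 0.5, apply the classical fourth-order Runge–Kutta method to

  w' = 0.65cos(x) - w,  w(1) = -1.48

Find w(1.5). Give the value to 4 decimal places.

-0.8234

RK4: k1 = f(x_n, w_n); k2 = f(x_n + h/2, w_n + (h/2)·k1); k3 = f(x_n + h/2, w_n + (h/2)·k2); k4 = f(x_n + h, w_n + h·k3); w_{n+1} = w_n + (h/6)·(k1 + 2k2 + 2k3 + k4).
x=1.000000, w=-1.480000:
  k1 = f(1.000000, -1.480000) = 1.831196
  k2 = f(1.250000, -1.022201) = 1.227160
  k3 = f(1.250000, -1.173210) = 1.378169
  k4 = f(1.500000, -0.790915) = 0.836894
  w ← -1.480000 + (0.5/6)·(k1 + 2k2 + 2k3 + k4) = -0.823437
w(1.5) ≈ -0.8234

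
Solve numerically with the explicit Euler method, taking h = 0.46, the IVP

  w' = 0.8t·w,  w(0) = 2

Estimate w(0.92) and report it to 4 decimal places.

2.3386

Euler: w_{n+1} = w_n + h·f(t_n, w_n).
t=0.000000, w=2.000000: f=0.000000 → w ← 2.000000 + 0.46·0.000000 = 2.000000
t=0.460000, w=2.000000: f=0.736000 → w ← 2.000000 + 0.46·0.736000 = 2.338560
w(0.92) ≈ 2.3386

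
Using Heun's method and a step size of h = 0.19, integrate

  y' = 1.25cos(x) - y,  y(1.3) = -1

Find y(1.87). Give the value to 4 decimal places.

Heun: k1 = f(x_n, y_n); k2 = f(x_n + h, y_n + h·k1); y_{n+1} = y_n + (h/2)·(k1 + k2).
x=1.300000, y=-1.000000:
  k1 = f(1.300000, -1.000000) = 1.334374
  k2 = f(1.490000, -0.746469) = 0.847355
  y ← -1.000000 + (0.19/2)·(1.334374 + 0.847355) = -0.792736
x=1.490000, y=-0.792736:
  k1 = f(1.490000, -0.792736) = 0.893621
  k2 = f(1.680000, -0.622948) = 0.486714
  y ← -0.792736 + (0.19/2)·(0.893621 + 0.486714) = -0.661604
x=1.680000, y=-0.661604:
  k1 = f(1.680000, -0.661604) = 0.525370
  k2 = f(1.870000, -0.561784) = 0.193334
  y ← -0.661604 + (0.19/2)·(0.525370 + 0.193334) = -0.593327
y(1.87) ≈ -0.5933

-0.5933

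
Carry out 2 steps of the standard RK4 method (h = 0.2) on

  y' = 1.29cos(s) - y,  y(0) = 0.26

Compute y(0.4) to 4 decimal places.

RK4: k1 = f(s_n, y_n); k2 = f(s_n + h/2, y_n + (h/2)·k1); k3 = f(s_n + h/2, y_n + (h/2)·k2); k4 = f(s_n + h, y_n + h·k3); y_{n+1} = y_n + (h/6)·(k1 + 2k2 + 2k3 + k4).
s=0.000000, y=0.260000:
  k1 = f(0.000000, 0.260000) = 1.030000
  k2 = f(0.100000, 0.363000) = 0.920555
  k3 = f(0.100000, 0.352056) = 0.931500
  k4 = f(0.200000, 0.446300) = 0.817986
  y ← 0.260000 + (0.2/6)·(k1 + 2k2 + 2k3 + k4) = 0.445070
s=0.200000, y=0.445070:
  k1 = f(0.200000, 0.445070) = 0.819216
  k2 = f(0.300000, 0.526991) = 0.705393
  k3 = f(0.300000, 0.515609) = 0.716775
  k4 = f(0.400000, 0.588425) = 0.599744
  y ← 0.445070 + (0.2/6)·(k1 + 2k2 + 2k3 + k4) = 0.587180
y(0.4) ≈ 0.5872

0.5872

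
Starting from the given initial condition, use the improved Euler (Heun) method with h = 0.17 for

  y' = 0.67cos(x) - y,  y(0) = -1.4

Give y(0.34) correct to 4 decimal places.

-0.8107

Heun: k1 = f(x_n, y_n); k2 = f(x_n + h, y_n + h·k1); y_{n+1} = y_n + (h/2)·(k1 + k2).
x=0.000000, y=-1.400000:
  k1 = f(0.000000, -1.400000) = 2.070000
  k2 = f(0.170000, -1.048100) = 1.708442
  y ← -1.400000 + (0.17/2)·(2.070000 + 1.708442) = -1.078832
x=0.170000, y=-1.078832:
  k1 = f(0.170000, -1.078832) = 1.739174
  k2 = f(0.340000, -0.783173) = 1.414818
  y ← -1.078832 + (0.17/2)·(1.739174 + 1.414818) = -0.810743
y(0.34) ≈ -0.8107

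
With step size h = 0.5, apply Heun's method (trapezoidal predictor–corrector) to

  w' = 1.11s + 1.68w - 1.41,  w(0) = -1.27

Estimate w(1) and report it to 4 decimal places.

-8.4659

Heun: k1 = f(s_n, w_n); k2 = f(s_n + h, w_n + h·k1); w_{n+1} = w_n + (h/2)·(k1 + k2).
s=0.000000, w=-1.270000:
  k1 = f(0.000000, -1.270000) = -3.543600
  k2 = f(0.500000, -3.041800) = -5.965224
  w ← -1.270000 + (0.5/2)·(-3.543600 + (-5.965224)) = -3.647206
s=0.500000, w=-3.647206:
  k1 = f(0.500000, -3.647206) = -6.982306
  k2 = f(1.000000, -7.138359) = -12.292443
  w ← -3.647206 + (0.5/2)·(-6.982306 + (-12.292443)) = -8.465893
w(1) ≈ -8.4659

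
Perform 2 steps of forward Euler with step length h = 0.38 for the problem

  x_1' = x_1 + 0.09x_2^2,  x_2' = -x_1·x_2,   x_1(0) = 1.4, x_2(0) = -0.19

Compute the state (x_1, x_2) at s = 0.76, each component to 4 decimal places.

Euler on (x_1,x_2): x_1_{n+1} = x_1_n + h·x_1', x_2_{n+1} = x_2_n + h·x_2'.
0.000000: (1.400000, -0.190000); f=(1.403249, 0.266000) → (1.933235, -0.088920)
0.380000: (1.933235, -0.088920); f=(1.933946, 0.171903) → (2.668134, -0.023597)
(x_1(0.76), x_2(0.76)) ≈ (2.6681, -0.0236)

2.6681, -0.0236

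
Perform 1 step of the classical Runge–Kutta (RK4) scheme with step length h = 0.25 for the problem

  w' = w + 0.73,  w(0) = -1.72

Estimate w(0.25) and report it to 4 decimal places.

RK4: k1 = f(t_n, w_n); k2 = f(t_n + h/2, w_n + (h/2)·k1); k3 = f(t_n + h/2, w_n + (h/2)·k2); k4 = f(t_n + h, w_n + h·k3); w_{n+1} = w_n + (h/6)·(k1 + 2k2 + 2k3 + k4).
t=0.000000, w=-1.720000:
  k1 = f(0.000000, -1.720000) = -0.990000
  k2 = f(0.125000, -1.843750) = -1.113750
  k3 = f(0.125000, -1.859219) = -1.129219
  k4 = f(0.250000, -2.002305) = -1.272305
  w ← -1.720000 + (0.25/6)·(k1 + 2k2 + 2k3 + k4) = -2.001177
w(0.25) ≈ -2.0012

-2.0012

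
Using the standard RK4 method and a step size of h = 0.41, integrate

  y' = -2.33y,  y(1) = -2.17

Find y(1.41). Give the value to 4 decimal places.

-0.8472

RK4: k1 = f(t_n, y_n); k2 = f(t_n + h/2, y_n + (h/2)·k1); k3 = f(t_n + h/2, y_n + (h/2)·k2); k4 = f(t_n + h, y_n + h·k3); y_{n+1} = y_n + (h/6)·(k1 + 2k2 + 2k3 + k4).
t=1.000000, y=-2.170000:
  k1 = f(1.000000, -2.170000) = 5.056100
  k2 = f(1.205000, -1.133500) = 2.641054
  k3 = f(1.205000, -1.628584) = 3.794601
  k4 = f(1.410000, -0.614214) = 1.431118
  y ← -2.170000 + (0.41/6)·(k1 + 2k2 + 2k3 + k4) = -0.847167
y(1.41) ≈ -0.8472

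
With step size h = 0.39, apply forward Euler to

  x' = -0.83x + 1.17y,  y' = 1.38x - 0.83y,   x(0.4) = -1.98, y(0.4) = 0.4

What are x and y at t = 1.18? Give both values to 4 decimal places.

Euler on (x,y): x_{n+1} = x_n + h·x', y_{n+1} = y_n + h·y'.
0.400000: (-1.980000, 0.400000); f=(2.111400, -3.064400) → (-1.156554, -0.795116)
0.790000: (-1.156554, -0.795116); f=(0.029654, -0.936098) → (-1.144989, -1.160194)
(x(1.18), y(1.18)) ≈ (-1.1450, -1.1602)

-1.1450, -1.1602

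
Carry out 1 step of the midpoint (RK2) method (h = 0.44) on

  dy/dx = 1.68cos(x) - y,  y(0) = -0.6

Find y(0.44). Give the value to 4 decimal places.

Midpoint: k1 = f(x_n, y_n); k2 = f(x_n + h/2, y_n + (h/2)·k1); y_{n+1} = y_n + h·k2.
x=0.000000, y=-0.600000:
  k1 = f(0.000000, -0.600000) = 2.280000
  k2 = f(0.220000, -0.098400) = 1.737908
  y ← -0.600000 + 0.44·1.737908 = 0.164679
y(0.44) ≈ 0.1647

0.1647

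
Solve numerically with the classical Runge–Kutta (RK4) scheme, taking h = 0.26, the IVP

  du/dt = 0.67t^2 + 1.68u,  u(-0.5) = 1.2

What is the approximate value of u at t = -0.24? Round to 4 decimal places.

1.8898

RK4: k1 = f(t_n, u_n); k2 = f(t_n + h/2, u_n + (h/2)·k1); k3 = f(t_n + h/2, u_n + (h/2)·k2); k4 = f(t_n + h, u_n + h·k3); u_{n+1} = u_n + (h/6)·(k1 + 2k2 + 2k3 + k4).
t=-0.500000, u=1.200000:
  k1 = f(-0.500000, 1.200000) = 2.183500
  k2 = f(-0.370000, 1.483855) = 2.584599
  k3 = f(-0.370000, 1.535998) = 2.672200
  k4 = f(-0.240000, 1.894772) = 3.221809
  u ← 1.200000 + (0.26/6)·(k1 + 2k2 + 2k3 + k4) = 1.889819
u(-0.24) ≈ 1.8898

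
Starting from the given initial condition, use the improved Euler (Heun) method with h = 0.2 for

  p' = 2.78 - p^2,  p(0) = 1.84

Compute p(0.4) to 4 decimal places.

1.7195

Heun: k1 = f(s_n, p_n); k2 = f(s_n + h, p_n + h·k1); p_{n+1} = p_n + (h/2)·(k1 + k2).
s=0.000000, p=1.840000:
  k1 = f(0.000000, 1.840000) = -0.605600
  k2 = f(0.200000, 1.718880) = -0.174548
  p ← 1.840000 + (0.2/2)·(-0.605600 + (-0.174548)) = 1.761985
s=0.200000, p=1.761985:
  k1 = f(0.200000, 1.761985) = -0.324592
  k2 = f(0.400000, 1.697067) = -0.100036
  p ← 1.761985 + (0.2/2)·(-0.324592 + (-0.100036)) = 1.719522
p(0.4) ≈ 1.7195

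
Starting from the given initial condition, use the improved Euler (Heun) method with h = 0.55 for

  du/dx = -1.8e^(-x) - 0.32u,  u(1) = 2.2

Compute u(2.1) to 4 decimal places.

Heun: k1 = f(x_n, u_n); k2 = f(x_n + h, u_n + h·k1); u_{n+1} = u_n + (h/2)·(k1 + k2).
x=1.000000, u=2.200000:
  k1 = f(1.000000, 2.200000) = -1.366183
  k2 = f(1.550000, 1.448599) = -0.845598
  u ← 2.200000 + (0.55/2)·(-1.366183 + (-0.845598)) = 1.591760
x=1.550000, u=1.591760:
  k1 = f(1.550000, 1.591760) = -0.891410
  k2 = f(2.100000, 1.101485) = -0.572897
  u ← 1.591760 + (0.55/2)·(-0.891410 + (-0.572897)) = 1.189076
u(2.1) ≈ 1.1891

1.1891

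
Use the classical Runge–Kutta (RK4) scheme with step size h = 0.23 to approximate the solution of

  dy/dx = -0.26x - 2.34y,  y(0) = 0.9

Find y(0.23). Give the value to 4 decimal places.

0.5199

RK4: k1 = f(x_n, y_n); k2 = f(x_n + h/2, y_n + (h/2)·k1); k3 = f(x_n + h/2, y_n + (h/2)·k2); k4 = f(x_n + h, y_n + h·k3); y_{n+1} = y_n + (h/6)·(k1 + 2k2 + 2k3 + k4).
x=0.000000, y=0.900000:
  k1 = f(0.000000, 0.900000) = -2.106000
  k2 = f(0.115000, 0.657810) = -1.569175
  k3 = f(0.115000, 0.719545) = -1.713635
  k4 = f(0.230000, 0.505864) = -1.243522
  y ← 0.900000 + (0.23/6)·(k1 + 2k2 + 2k3 + k4) = 0.519920
y(0.23) ≈ 0.5199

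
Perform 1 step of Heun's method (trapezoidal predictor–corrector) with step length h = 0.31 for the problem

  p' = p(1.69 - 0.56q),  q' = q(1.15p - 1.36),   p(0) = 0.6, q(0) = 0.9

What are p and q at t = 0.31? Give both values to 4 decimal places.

Heun on (p,q): k1 = f(t_n, state_n); k2 = f(t_n + h, state_n + h·k1); state_{n+1} = state_n + (h/2)·(k1 + k2).
0.000000: (0.600000, 0.900000)
  k1 = (0.711600, -0.603000)
  predictor → (0.820596, 0.713070)
  k2 = (1.059128, -0.296861)
  → (0.874463, 0.760521)
(p(0.31), q(0.31)) ≈ (0.8745, 0.7605)

0.8745, 0.7605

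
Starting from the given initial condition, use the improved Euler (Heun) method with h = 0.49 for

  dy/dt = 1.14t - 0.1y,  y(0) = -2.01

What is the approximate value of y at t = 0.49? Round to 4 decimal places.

Heun: k1 = f(t_n, y_n); k2 = f(t_n + h, y_n + h·k1); y_{n+1} = y_n + (h/2)·(k1 + k2).
t=0.000000, y=-2.010000:
  k1 = f(0.000000, -2.010000) = 0.201000
  k2 = f(0.490000, -1.911510) = 0.749751
  y ← -2.010000 + (0.49/2)·(0.201000 + 0.749751) = -1.777066
y(0.49) ≈ -1.7771

-1.7771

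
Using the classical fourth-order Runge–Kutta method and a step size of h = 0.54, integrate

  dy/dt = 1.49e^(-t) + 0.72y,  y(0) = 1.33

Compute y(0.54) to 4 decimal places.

2.7352

RK4: k1 = f(t_n, y_n); k2 = f(t_n + h/2, y_n + (h/2)·k1); k3 = f(t_n + h/2, y_n + (h/2)·k2); k4 = f(t_n + h, y_n + h·k3); y_{n+1} = y_n + (h/6)·(k1 + 2k2 + 2k3 + k4).
t=0.000000, y=1.330000:
  k1 = f(0.000000, 1.330000) = 2.447600
  k2 = f(0.270000, 1.990852) = 2.570849
  k3 = f(0.270000, 2.024129) = 2.594808
  k4 = f(0.540000, 2.731197) = 2.834756
  y ← 1.330000 + (0.54/6)·(k1 + 2k2 + 2k3 + k4) = 2.735230
y(0.54) ≈ 2.7352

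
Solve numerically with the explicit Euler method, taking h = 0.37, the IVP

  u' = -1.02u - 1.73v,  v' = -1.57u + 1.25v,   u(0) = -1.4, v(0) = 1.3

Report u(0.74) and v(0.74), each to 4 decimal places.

Euler on (u,v): u_{n+1} = u_n + h·u', v_{n+1} = v_n + h·v'.
0.000000: (-1.400000, 1.300000); f=(-0.821000, 3.823000) → (-1.703770, 2.714510)
0.370000: (-1.703770, 2.714510); f=(-2.958257, 6.068056) → (-2.798325, 4.959691)
(u(0.74), v(0.74)) ≈ (-2.7983, 4.9597)

-2.7983, 4.9597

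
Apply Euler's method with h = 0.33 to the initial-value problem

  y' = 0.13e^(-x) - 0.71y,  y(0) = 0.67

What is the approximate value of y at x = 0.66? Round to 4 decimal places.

Euler: y_{n+1} = y_n + h·f(x_n, y_n).
x=0.000000, y=0.670000: f=-0.345700 → y ← 0.670000 + 0.33·(-0.345700) = 0.555919
x=0.330000, y=0.555919: f=-0.301242 → y ← 0.555919 + 0.33·(-0.301242) = 0.456509
y(0.66) ≈ 0.4565

0.4565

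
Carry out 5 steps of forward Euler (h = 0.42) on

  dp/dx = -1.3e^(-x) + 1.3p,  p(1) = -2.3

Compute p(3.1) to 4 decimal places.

-22.2810

Euler: p_{n+1} = p_n + h·f(x_n, p_n).
x=1.000000, p=-2.300000: f=-3.468243 → p ← -2.300000 + 0.42·(-3.468243) = -3.756662
x=1.420000, p=-3.756662: f=-5.197889 → p ← -3.756662 + 0.42·(-5.197889) = -5.939776
x=1.840000, p=-5.939776: f=-7.928171 → p ← -5.939776 + 0.42·(-7.928171) = -9.269607
x=2.260000, p=-9.269607: f=-12.186145 → p ← -9.269607 + 0.42·(-12.186145) = -14.387788
x=2.680000, p=-14.387788: f=-18.793257 → p ← -14.387788 + 0.42·(-18.793257) = -22.280956
p(3.1) ≈ -22.2810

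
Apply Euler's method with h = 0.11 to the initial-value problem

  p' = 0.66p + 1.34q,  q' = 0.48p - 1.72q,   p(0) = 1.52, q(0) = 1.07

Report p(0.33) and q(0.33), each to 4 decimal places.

2.3342, 0.8083

Euler on (p,q): p_{n+1} = p_n + h·p', q_{n+1} = q_n + h·q'.
0.000000: (1.520000, 1.070000); f=(2.437000, -1.110800) → (1.788070, 0.947812)
0.110000: (1.788070, 0.947812); f=(2.450194, -0.771963) → (2.057591, 0.862896)
0.220000: (2.057591, 0.862896); f=(2.514291, -0.496537) → (2.334163, 0.808277)
(p(0.33), q(0.33)) ≈ (2.3342, 0.8083)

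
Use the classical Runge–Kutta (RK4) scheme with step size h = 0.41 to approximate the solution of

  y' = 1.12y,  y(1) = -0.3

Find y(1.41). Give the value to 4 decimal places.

RK4: k1 = f(s_n, y_n); k2 = f(s_n + h/2, y_n + (h/2)·k1); k3 = f(s_n + h/2, y_n + (h/2)·k2); k4 = f(s_n + h, y_n + h·k3); y_{n+1} = y_n + (h/6)·(k1 + 2k2 + 2k3 + k4).
s=1.000000, y=-0.300000:
  k1 = f(1.000000, -0.300000) = -0.336000
  k2 = f(1.205000, -0.368880) = -0.413146
  k3 = f(1.205000, -0.384695) = -0.430858
  k4 = f(1.410000, -0.476652) = -0.533850
  y ← -0.300000 + (0.41/6)·(k1 + 2k2 + 2k3 + k4) = -0.474787
y(1.41) ≈ -0.4748

-0.4748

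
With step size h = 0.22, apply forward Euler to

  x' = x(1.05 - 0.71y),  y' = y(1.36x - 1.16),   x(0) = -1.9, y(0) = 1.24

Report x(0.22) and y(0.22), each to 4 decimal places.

-1.9709, 0.2186

Euler on (x,y): x_{n+1} = x_n + h·x', y_{n+1} = y_n + h·y'.
0.000000: (-1.900000, 1.240000); f=(-0.322240, -4.642560) → (-1.970893, 0.218637)
(x(0.22), y(0.22)) ≈ (-1.9709, 0.2186)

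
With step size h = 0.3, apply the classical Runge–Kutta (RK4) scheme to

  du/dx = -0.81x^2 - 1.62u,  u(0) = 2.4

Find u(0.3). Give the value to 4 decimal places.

1.4702

RK4: k1 = f(x_n, u_n); k2 = f(x_n + h/2, u_n + (h/2)·k1); k3 = f(x_n + h/2, u_n + (h/2)·k2); k4 = f(x_n + h, u_n + h·k3); u_{n+1} = u_n + (h/6)·(k1 + 2k2 + 2k3 + k4).
x=0.000000, u=2.400000:
  k1 = f(0.000000, 2.400000) = -3.888000
  k2 = f(0.150000, 1.816800) = -2.961441
  k3 = f(0.150000, 1.955784) = -3.186595
  k4 = f(0.300000, 1.444022) = -2.412215
  u ← 2.400000 + (0.3/6)·(k1 + 2k2 + 2k3 + k4) = 1.470186
u(0.3) ≈ 1.4702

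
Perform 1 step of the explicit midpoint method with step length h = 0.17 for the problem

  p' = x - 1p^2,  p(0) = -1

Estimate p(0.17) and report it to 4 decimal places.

-1.1857

Midpoint: k1 = f(x_n, p_n); k2 = f(x_n + h/2, p_n + (h/2)·k1); p_{n+1} = p_n + h·k2.
x=0.000000, p=-1.000000:
  k1 = f(0.000000, -1.000000) = -1.000000
  k2 = f(0.085000, -1.085000) = -1.092225
  p ← -1.000000 + 0.17·(-1.092225) = -1.185678
p(0.17) ≈ -1.1857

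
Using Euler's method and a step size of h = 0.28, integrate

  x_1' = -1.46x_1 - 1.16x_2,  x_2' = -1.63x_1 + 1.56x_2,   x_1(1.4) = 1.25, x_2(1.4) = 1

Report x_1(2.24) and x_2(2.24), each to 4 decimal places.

Euler on (x_1,x_2): x_1_{n+1} = x_1_n + h·x_1', x_2_{n+1} = x_2_n + h·x_2'.
1.400000: (1.250000, 1.000000); f=(-2.985000, -0.477500) → (0.414200, 0.866300)
1.680000: (0.414200, 0.866300); f=(-1.609640, 0.676282) → (-0.036499, 1.055659)
1.960000: (-0.036499, 1.055659); f=(-1.171276, 1.706322) → (-0.364456, 1.533429)
(x_1(2.24), x_2(2.24)) ≈ (-0.3645, 1.5334)

-0.3645, 1.5334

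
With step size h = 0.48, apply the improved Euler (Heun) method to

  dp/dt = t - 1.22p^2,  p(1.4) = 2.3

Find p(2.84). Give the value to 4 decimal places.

Heun: k1 = f(t_n, p_n); k2 = f(t_n + h, p_n + h·k1); p_{n+1} = p_n + (h/2)·(k1 + k2).
t=1.400000, p=2.300000:
  k1 = f(1.400000, 2.300000) = -5.053800
  k2 = f(1.880000, -0.125824) = 1.860685
  p ← 2.300000 + (0.48/2)·(-5.053800 + 1.860685) = 1.533652
t=1.880000, p=1.533652:
  k1 = f(1.880000, 1.533652) = -0.989550
  k2 = f(2.360000, 1.058669) = 0.992649
  p ← 1.533652 + (0.48/2)·(-0.989550 + 0.992649) = 1.534396
t=2.360000, p=1.534396:
  k1 = f(2.360000, 1.534396) = -0.512334
  k2 = f(2.840000, 1.288476) = 0.814592
  p ← 1.534396 + (0.48/2)·(-0.512334 + 0.814592) = 1.606938
p(2.84) ≈ 1.6069

1.6069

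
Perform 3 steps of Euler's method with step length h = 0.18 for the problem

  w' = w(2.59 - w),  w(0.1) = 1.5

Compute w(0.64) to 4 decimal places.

Euler: w_{n+1} = w_n + h·f(t_n, w_n).
t=0.100000, w=1.500000: f=1.635000 → w ← 1.500000 + 0.18·1.635000 = 1.794300
t=0.280000, w=1.794300: f=1.427725 → w ← 1.794300 + 0.18·1.427725 = 2.051290
t=0.460000, w=2.051290: f=1.105050 → w ← 2.051290 + 0.18·1.105050 = 2.250199
w(0.64) ≈ 2.2502

2.2502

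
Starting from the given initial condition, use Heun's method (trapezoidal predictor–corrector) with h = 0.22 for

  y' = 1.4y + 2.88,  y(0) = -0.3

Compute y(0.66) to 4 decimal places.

Heun: k1 = f(x_n, y_n); k2 = f(x_n + h, y_n + h·k1); y_{n+1} = y_n + (h/2)·(k1 + k2).
x=0.000000, y=-0.300000:
  k1 = f(0.000000, -0.300000) = 2.460000
  k2 = f(0.220000, 0.241200) = 3.217680
  y ← -0.300000 + (0.22/2)·(2.460000 + 3.217680) = 0.324545
x=0.220000, y=0.324545:
  k1 = f(0.220000, 0.324545) = 3.334363
  k2 = f(0.440000, 1.058105) = 4.361346
  y ← 0.324545 + (0.22/2)·(3.334363 + 4.361346) = 1.171073
x=0.440000, y=1.171073:
  k1 = f(0.440000, 1.171073) = 4.519502
  k2 = f(0.660000, 2.165363) = 5.911509
  y ← 1.171073 + (0.22/2)·(4.519502 + 5.911509) = 2.318484
y(0.66) ≈ 2.3185

2.3185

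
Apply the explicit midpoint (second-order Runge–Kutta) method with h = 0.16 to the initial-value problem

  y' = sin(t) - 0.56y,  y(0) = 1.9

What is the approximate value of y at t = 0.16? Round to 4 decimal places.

Midpoint: k1 = f(t_n, y_n); k2 = f(t_n + h/2, y_n + (h/2)·k1); y_{n+1} = y_n + h·k2.
t=0.000000, y=1.900000:
  k1 = f(0.000000, 1.900000) = -1.064000
  k2 = f(0.080000, 1.814880) = -0.936418
  y ← 1.900000 + 0.16·(-0.936418) = 1.750173
y(0.16) ≈ 1.7502

1.7502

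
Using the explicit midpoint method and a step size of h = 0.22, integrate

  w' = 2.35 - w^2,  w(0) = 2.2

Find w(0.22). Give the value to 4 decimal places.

Midpoint: k1 = f(x_n, w_n); k2 = f(x_n + h/2, w_n + (h/2)·k1); w_{n+1} = w_n + h·k2.
x=0.000000, w=2.200000:
  k1 = f(0.000000, 2.200000) = -2.490000
  k2 = f(0.110000, 1.926100) = -1.359861
  w ← 2.200000 + 0.22·(-1.359861) = 1.900831
w(0.22) ≈ 1.9008

1.9008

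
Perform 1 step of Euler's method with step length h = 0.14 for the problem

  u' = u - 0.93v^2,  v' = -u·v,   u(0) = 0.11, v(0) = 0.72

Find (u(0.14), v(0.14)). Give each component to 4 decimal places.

0.0579, 0.7089

Euler on (u,v): u_{n+1} = u_n + h·u', v_{n+1} = v_n + h·v'.
0.000000: (0.110000, 0.720000); f=(-0.372112, -0.079200) → (0.057904, 0.708912)
(u(0.14), v(0.14)) ≈ (0.0579, 0.7089)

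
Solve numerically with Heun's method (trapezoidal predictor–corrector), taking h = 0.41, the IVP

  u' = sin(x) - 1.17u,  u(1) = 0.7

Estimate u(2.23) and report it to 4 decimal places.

0.7560

Heun: k1 = f(x_n, u_n); k2 = f(x_n + h, u_n + h·k1); u_{n+1} = u_n + (h/2)·(k1 + k2).
x=1.000000, u=0.700000:
  k1 = f(1.000000, 0.700000) = 0.022471
  k2 = f(1.410000, 0.709213) = 0.157321
  u ← 0.700000 + (0.41/2)·(0.022471 + 0.157321) = 0.736857
x=1.410000, u=0.736857:
  k1 = f(1.410000, 0.736857) = 0.124977
  k2 = f(1.820000, 0.788098) = 0.047035
  u ← 0.736857 + (0.41/2)·(0.124977 + 0.047035) = 0.772120
x=1.820000, u=0.772120:
  k1 = f(1.820000, 0.772120) = 0.065729
  k2 = f(2.230000, 0.799069) = -0.144430
  u ← 0.772120 + (0.41/2)·(0.065729 + (-0.144430)) = 0.755986
u(2.23) ≈ 0.7560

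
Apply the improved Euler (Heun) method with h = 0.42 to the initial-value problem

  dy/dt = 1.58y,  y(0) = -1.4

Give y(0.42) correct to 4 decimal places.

-2.6373

Heun: k1 = f(t_n, y_n); k2 = f(t_n + h, y_n + h·k1); y_{n+1} = y_n + (h/2)·(k1 + k2).
t=0.000000, y=-1.400000:
  k1 = f(0.000000, -1.400000) = -2.212000
  k2 = f(0.420000, -2.329040) = -3.679883
  y ← -1.400000 + (0.42/2)·(-2.212000 + (-3.679883)) = -2.637295
y(0.42) ≈ -2.6373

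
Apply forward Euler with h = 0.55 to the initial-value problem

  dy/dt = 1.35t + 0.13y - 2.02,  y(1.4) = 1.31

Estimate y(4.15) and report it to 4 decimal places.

5.8242

Euler: y_{n+1} = y_n + h·f(t_n, y_n).
t=1.400000, y=1.310000: f=0.040300 → y ← 1.310000 + 0.55·0.040300 = 1.332165
t=1.950000, y=1.332165: f=0.785681 → y ← 1.332165 + 0.55·0.785681 = 1.764290
t=2.500000, y=1.764290: f=1.584358 → y ← 1.764290 + 0.55·1.584358 = 2.635687
t=3.050000, y=2.635687: f=2.440139 → y ← 2.635687 + 0.55·2.440139 = 3.977763
t=3.600000, y=3.977763: f=3.357109 → y ← 3.977763 + 0.55·3.357109 = 5.824173
y(4.15) ≈ 5.8242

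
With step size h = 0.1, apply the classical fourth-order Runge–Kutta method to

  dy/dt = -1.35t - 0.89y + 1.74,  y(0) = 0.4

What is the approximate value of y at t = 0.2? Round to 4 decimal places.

RK4: k1 = f(t_n, y_n); k2 = f(t_n + h/2, y_n + (h/2)·k1); k3 = f(t_n + h/2, y_n + (h/2)·k2); k4 = f(t_n + h, y_n + h·k3); y_{n+1} = y_n + (h/6)·(k1 + 2k2 + 2k3 + k4).
t=0.000000, y=0.400000:
  k1 = f(0.000000, 0.400000) = 1.384000
  k2 = f(0.050000, 0.469200) = 1.254912
  k3 = f(0.050000, 0.462746) = 1.260656
  k4 = f(0.100000, 0.526066) = 1.136802
  y ← 0.400000 + (0.1/6)·(k1 + 2k2 + 2k3 + k4) = 0.525866
t=0.100000, y=0.525866:
  k1 = f(0.100000, 0.525866) = 1.136980
  k2 = f(0.150000, 0.582715) = 1.018884
  k3 = f(0.150000, 0.576810) = 1.024139
  k4 = f(0.200000, 0.628280) = 0.910831
  y ← 0.525866 + (0.1/6)·(k1 + 2k2 + 2k3 + k4) = 0.628097
y(0.2) ≈ 0.6281

0.6281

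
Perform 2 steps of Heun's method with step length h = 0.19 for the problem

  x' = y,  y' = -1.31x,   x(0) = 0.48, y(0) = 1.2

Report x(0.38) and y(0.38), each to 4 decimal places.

0.8801, 0.8539

Heun on (x,y): k1 = f(t_n, state_n); k2 = f(t_n + h, state_n + h·k1); state_{n+1} = state_n + (h/2)·(k1 + k2).
0.000000: (0.480000, 1.200000)
  k1 = (1.200000, -0.628800)
  predictor → (0.708000, 1.080528)
  k2 = (1.080528, -0.927480)
  → (0.696650, 1.052153)
0.190000: (0.696650, 1.052153)
  k1 = (1.052153, -0.912612)
  predictor → (0.896559, 0.878757)
  k2 = (0.878757, -1.174493)
  → (0.880087, 0.853878)
(x(0.38), y(0.38)) ≈ (0.8801, 0.8539)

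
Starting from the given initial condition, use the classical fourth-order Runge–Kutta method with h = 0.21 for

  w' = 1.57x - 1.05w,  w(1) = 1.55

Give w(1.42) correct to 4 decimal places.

RK4: k1 = f(x_n, w_n); k2 = f(x_n + h/2, w_n + (h/2)·k1); k3 = f(x_n + h/2, w_n + (h/2)·k2); k4 = f(x_n + h, w_n + h·k3); w_{n+1} = w_n + (h/6)·(k1 + 2k2 + 2k3 + k4).
x=1.000000, w=1.550000:
  k1 = f(1.000000, 1.550000) = -0.057500
  k2 = f(1.105000, 1.543963) = 0.113689
  k3 = f(1.105000, 1.561937) = 0.094816
  k4 = f(1.210000, 1.569911) = 0.251293
  w ← 1.550000 + (0.21/6)·(k1 + 2k2 + 2k3 + k4) = 1.571378
x=1.210000, w=1.571378:
  k1 = f(1.210000, 1.571378) = 0.249753
  k2 = f(1.315000, 1.597602) = 0.387068
  k3 = f(1.315000, 1.612020) = 0.371929
  k4 = f(1.420000, 1.649483) = 0.497443
  w ← 1.571378 + (0.21/6)·(k1 + 2k2 + 2k3 + k4) = 1.650660
w(1.42) ≈ 1.6507

1.6507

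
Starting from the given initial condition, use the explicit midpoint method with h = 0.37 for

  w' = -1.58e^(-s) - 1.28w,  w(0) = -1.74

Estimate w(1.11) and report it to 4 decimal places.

Midpoint: k1 = f(s_n, w_n); k2 = f(s_n + h/2, w_n + (h/2)·k1); w_{n+1} = w_n + h·k2.
s=0.000000, w=-1.740000:
  k1 = f(0.000000, -1.740000) = 0.647200
  k2 = f(0.185000, -1.620268) = 0.760798
  w ← -1.740000 + 0.37·0.760798 = -1.458505
s=0.370000, w=-1.458505:
  k1 = f(0.370000, -1.458505) = 0.775526
  k2 = f(0.555000, -1.315032) = 0.776207
  w ← -1.458505 + 0.37·0.776207 = -1.171308
s=0.740000, w=-1.171308:
  k1 = f(0.740000, -1.171308) = 0.745434
  k2 = f(0.925000, -1.033403) = 0.696236
  w ← -1.171308 + 0.37·0.696236 = -0.913701
w(1.11) ≈ -0.9137

-0.9137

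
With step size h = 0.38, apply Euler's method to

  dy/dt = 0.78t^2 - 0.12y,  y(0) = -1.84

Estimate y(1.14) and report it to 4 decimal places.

Euler: y_{n+1} = y_n + h·f(t_n, y_n).
t=0.000000, y=-1.840000: f=0.220800 → y ← -1.840000 + 0.38·0.220800 = -1.756096
t=0.380000, y=-1.756096: f=0.323364 → y ← -1.756096 + 0.38·0.323364 = -1.633218
t=0.760000, y=-1.633218: f=0.646514 → y ← -1.633218 + 0.38·0.646514 = -1.387542
y(1.14) ≈ -1.3875

-1.3875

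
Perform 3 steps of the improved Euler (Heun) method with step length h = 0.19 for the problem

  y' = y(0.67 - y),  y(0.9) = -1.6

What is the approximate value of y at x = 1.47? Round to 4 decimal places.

Heun: k1 = f(x_n, y_n); k2 = f(x_n + h, y_n + h·k1); y_{n+1} = y_n + (h/2)·(k1 + k2).
x=0.900000, y=-1.600000:
  k1 = f(0.900000, -1.600000) = -3.632000
  k2 = f(1.090000, -2.290080) = -6.778820
  y ← -1.600000 + (0.19/2)·(-3.632000 + (-6.778820)) = -2.589028
x=1.090000, y=-2.589028:
  k1 = f(1.090000, -2.589028) = -8.437714
  k2 = f(1.280000, -4.192194) = -20.383257
  y ← -2.589028 + (0.19/2)·(-8.437714 + (-20.383257)) = -5.327020
x=1.280000, y=-5.327020:
  k1 = f(1.280000, -5.327020) = -31.946247
  k2 = f(1.470000, -11.396807) = -137.523073
  y ← -5.327020 + (0.19/2)·(-31.946247 + (-137.523073)) = -21.426606
y(1.47) ≈ -21.4266

-21.4266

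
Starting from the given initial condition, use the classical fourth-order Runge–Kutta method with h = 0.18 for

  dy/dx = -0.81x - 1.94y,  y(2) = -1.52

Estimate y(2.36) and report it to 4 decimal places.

-1.2179

RK4: k1 = f(x_n, y_n); k2 = f(x_n + h/2, y_n + (h/2)·k1); k3 = f(x_n + h/2, y_n + (h/2)·k2); k4 = f(x_n + h, y_n + h·k3); y_{n+1} = y_n + (h/6)·(k1 + 2k2 + 2k3 + k4).
x=2.000000, y=-1.520000:
  k1 = f(2.000000, -1.520000) = 1.328800
  k2 = f(2.090000, -1.400408) = 1.023892
  k3 = f(2.090000, -1.427850) = 1.077129
  k4 = f(2.180000, -1.326117) = 0.806867
  y ← -1.520000 + (0.18/6)·(k1 + 2k2 + 2k3 + k4) = -1.329869
x=2.180000, y=-1.329869:
  k1 = f(2.180000, -1.329869) = 0.814145
  k2 = f(2.270000, -1.256596) = 0.599096
  k3 = f(2.270000, -1.275950) = 0.636643
  k4 = f(2.360000, -1.215273) = 0.446030
  y ← -1.329869 + (0.18/6)·(k1 + 2k2 + 2k3 + k4) = -1.217919
y(2.36) ≈ -1.2179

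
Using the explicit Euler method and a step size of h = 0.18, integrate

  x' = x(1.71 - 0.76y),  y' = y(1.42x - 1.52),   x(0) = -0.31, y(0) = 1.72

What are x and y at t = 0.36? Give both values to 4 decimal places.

-0.3842, 0.7140

Euler on (x,y): x_{n+1} = x_n + h·x', y_{n+1} = y_n + h·y'.
0.000000: (-0.310000, 1.720000); f=(-0.124868, -3.371544) → (-0.332476, 1.113122)
0.180000: (-0.332476, 1.113122); f=(-0.287269, -2.217469) → (-0.384185, 0.713978)
(x(0.36), y(0.36)) ≈ (-0.3842, 0.7140)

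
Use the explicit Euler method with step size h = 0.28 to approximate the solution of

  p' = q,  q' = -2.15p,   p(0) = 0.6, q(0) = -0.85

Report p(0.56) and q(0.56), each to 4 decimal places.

0.0229, -1.4291

Euler on (p,q): p_{n+1} = p_n + h·p', q_{n+1} = q_n + h·q'.
0.000000: (0.600000, -0.850000); f=(-0.850000, -1.290000) → (0.362000, -1.211200)
0.280000: (0.362000, -1.211200); f=(-1.211200, -0.778300) → (0.022864, -1.429124)
(p(0.56), q(0.56)) ≈ (0.0229, -1.4291)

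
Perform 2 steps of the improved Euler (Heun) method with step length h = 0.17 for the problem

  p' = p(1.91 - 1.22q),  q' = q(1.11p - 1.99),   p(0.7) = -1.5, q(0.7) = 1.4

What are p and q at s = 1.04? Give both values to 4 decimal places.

Heun on (p,q): k1 = f(s_n, state_n); k2 = f(s_n + h, state_n + h·k1); state_{n+1} = state_n + (h/2)·(k1 + k2).
0.700000: (-1.500000, 1.400000)
  k1 = (-0.303000, -5.117000)
  predictor → (-1.551510, 0.530110)
  k2 = (-1.959970, -1.967862)
  → (-1.692352, 0.797787)
0.870000: (-1.692352, 0.797787)
  k1 = (-1.585227, -3.086247)
  predictor → (-1.961841, 0.273125)
  k2 = (-3.093407, -1.138287)
  → (-2.090036, 0.438701)
(p(1.04), q(1.04)) ≈ (-2.0900, 0.4387)

-2.0900, 0.4387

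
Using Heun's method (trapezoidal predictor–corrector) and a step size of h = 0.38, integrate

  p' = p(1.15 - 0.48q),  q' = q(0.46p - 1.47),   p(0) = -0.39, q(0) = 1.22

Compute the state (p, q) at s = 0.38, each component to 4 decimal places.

Heun on (p,q): k1 = f(s_n, state_n); k2 = f(s_n + h, state_n + h·k1); state_{n+1} = state_n + (h/2)·(k1 + k2).
0.000000: (-0.390000, 1.220000)
  k1 = (-0.220116, -2.012268)
  predictor → (-0.473644, 0.455338)
  k2 = (-0.441170, -0.768554)
  → (-0.515644, 0.691644)
(p(0.38), q(0.38)) ≈ (-0.5156, 0.6916)

-0.5156, 0.6916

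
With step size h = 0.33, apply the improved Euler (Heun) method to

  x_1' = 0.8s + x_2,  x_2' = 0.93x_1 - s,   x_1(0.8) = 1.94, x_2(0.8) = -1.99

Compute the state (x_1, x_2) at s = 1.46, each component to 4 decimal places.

1.3659, -1.7644

Heun on (x_1,x_2): k1 = f(s_n, state_n); k2 = f(s_n + h, state_n + h·k1); state_{n+1} = state_n + (h/2)·(k1 + k2).
0.800000: (1.940000, -1.990000)
  k1 = (-1.350000, 1.004200)
  predictor → (1.494500, -1.658614)
  k2 = (-0.754614, 0.259885)
  → (1.592739, -1.781426)
1.130000: (1.592739, -1.781426)
  k1 = (-0.877426, 0.351247)
  predictor → (1.303188, -1.665514)
  k2 = (-0.497514, -0.248035)
  → (1.365874, -1.764396)
(x_1(1.46), x_2(1.46)) ≈ (1.3659, -1.7644)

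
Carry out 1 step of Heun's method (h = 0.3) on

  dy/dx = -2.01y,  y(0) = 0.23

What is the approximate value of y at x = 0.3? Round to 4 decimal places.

0.1331

Heun: k1 = f(x_n, y_n); k2 = f(x_n + h, y_n + h·k1); y_{n+1} = y_n + (h/2)·(k1 + k2).
x=0.000000, y=0.230000:
  k1 = f(0.000000, 0.230000) = -0.462300
  k2 = f(0.300000, 0.091310) = -0.183533
  y ← 0.230000 + (0.3/2)·(-0.462300 + (-0.183533)) = 0.133125
y(0.3) ≈ 0.1331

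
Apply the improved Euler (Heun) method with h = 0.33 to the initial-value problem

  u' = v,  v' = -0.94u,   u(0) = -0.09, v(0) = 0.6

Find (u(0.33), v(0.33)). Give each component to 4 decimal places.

0.1126, 0.5972

Heun on (u,v): k1 = f(t_n, state_n); k2 = f(t_n + h, state_n + h·k1); state_{n+1} = state_n + (h/2)·(k1 + k2).
0.000000: (-0.090000, 0.600000)
  k1 = (0.600000, 0.084600)
  predictor → (0.108000, 0.627918)
  k2 = (0.627918, -0.101520)
  → (0.112606, 0.597208)
(u(0.33), v(0.33)) ≈ (0.1126, 0.5972)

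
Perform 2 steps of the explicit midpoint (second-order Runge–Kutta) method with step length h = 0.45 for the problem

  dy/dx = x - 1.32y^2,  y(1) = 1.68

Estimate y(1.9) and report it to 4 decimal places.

Midpoint: k1 = f(x_n, y_n); k2 = f(x_n + h/2, y_n + (h/2)·k1); y_{n+1} = y_n + h·k2.
x=1.000000, y=1.680000:
  k1 = f(1.000000, 1.680000) = -2.725568
  k2 = f(1.225000, 1.066747) = -0.277093
  y ← 1.680000 + 0.45·(-0.277093) = 1.555308
x=1.450000, y=1.555308:
  k1 = f(1.450000, 1.555308) = -1.743057
  k2 = f(1.675000, 1.163120) = -0.110760
  y ← 1.555308 + 0.45·(-0.110760) = 1.505466
y(1.9) ≈ 1.5055

1.5055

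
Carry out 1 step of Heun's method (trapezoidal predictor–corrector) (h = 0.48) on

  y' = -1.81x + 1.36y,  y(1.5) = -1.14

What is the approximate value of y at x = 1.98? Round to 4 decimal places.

Heun: k1 = f(x_n, y_n); k2 = f(x_n + h, y_n + h·k1); y_{n+1} = y_n + (h/2)·(k1 + k2).
x=1.500000, y=-1.140000:
  k1 = f(1.500000, -1.140000) = -4.265400
  k2 = f(1.980000, -3.187392) = -7.918653
  y ← -1.140000 + (0.48/2)·(-4.265400 + (-7.918653)) = -4.064173
y(1.98) ≈ -4.0642

-4.0642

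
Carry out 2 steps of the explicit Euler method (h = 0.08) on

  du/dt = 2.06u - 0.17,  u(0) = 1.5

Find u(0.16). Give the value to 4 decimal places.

2.0057

Euler: u_{n+1} = u_n + h·f(t_n, u_n).
t=0.000000, u=1.500000: f=2.920000 → u ← 1.500000 + 0.08·2.920000 = 1.733600
t=0.080000, u=1.733600: f=3.401216 → u ← 1.733600 + 0.08·3.401216 = 2.005697
u(0.16) ≈ 2.0057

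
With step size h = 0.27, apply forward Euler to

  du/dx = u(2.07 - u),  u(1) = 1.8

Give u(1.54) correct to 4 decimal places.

Euler: u_{n+1} = u_n + h·f(x_n, u_n).
x=1.000000, u=1.800000: f=0.486000 → u ← 1.800000 + 0.27·0.486000 = 1.931220
x=1.270000, u=1.931220: f=0.268015 → u ← 1.931220 + 0.27·0.268015 = 2.003584
u(1.54) ≈ 2.0036

2.0036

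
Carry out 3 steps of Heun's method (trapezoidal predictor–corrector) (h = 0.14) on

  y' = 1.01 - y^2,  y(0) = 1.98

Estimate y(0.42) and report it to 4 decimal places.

1.3453

Heun: k1 = f(x_n, y_n); k2 = f(x_n + h, y_n + h·k1); y_{n+1} = y_n + (h/2)·(k1 + k2).
x=0.000000, y=1.980000:
  k1 = f(0.000000, 1.980000) = -2.910400
  k2 = f(0.140000, 1.572544) = -1.462895
  y ← 1.980000 + (0.14/2)·(-2.910400 + (-1.462895)) = 1.673869
x=0.140000, y=1.673869:
  k1 = f(0.140000, 1.673869) = -1.791839
  k2 = f(0.280000, 1.423012) = -1.014963
  y ← 1.673869 + (0.14/2)·(-1.791839 + (-1.014963)) = 1.477393
x=0.280000, y=1.477393:
  k1 = f(0.280000, 1.477393) = -1.172691
  k2 = f(0.420000, 1.313217) = -0.714538
  y ← 1.477393 + (0.14/2)·(-1.172691 + (-0.714538)) = 1.345287
y(0.42) ≈ 1.3453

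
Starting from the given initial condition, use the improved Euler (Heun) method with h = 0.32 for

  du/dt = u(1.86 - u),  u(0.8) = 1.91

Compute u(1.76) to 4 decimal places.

1.8697

Heun: k1 = f(t_n, u_n); k2 = f(t_n + h, u_n + h·k1); u_{n+1} = u_n + (h/2)·(k1 + k2).
t=0.800000, u=1.910000:
  k1 = f(0.800000, 1.910000) = -0.095500
  k2 = f(1.120000, 1.879440) = -0.036536
  u ← 1.910000 + (0.32/2)·(-0.095500 + (-0.036536)) = 1.888874
t=1.120000, u=1.888874:
  k1 = f(1.120000, 1.888874) = -0.054540
  k2 = f(1.440000, 1.871421) = -0.021374
  u ← 1.888874 + (0.32/2)·(-0.054540 + (-0.021374)) = 1.876728
t=1.440000, u=1.876728:
  k1 = f(1.440000, 1.876728) = -0.031394
  k2 = f(1.760000, 1.866682) = -0.012473
  u ← 1.876728 + (0.32/2)·(-0.031394 + (-0.012473)) = 1.869709
u(1.76) ≈ 1.8697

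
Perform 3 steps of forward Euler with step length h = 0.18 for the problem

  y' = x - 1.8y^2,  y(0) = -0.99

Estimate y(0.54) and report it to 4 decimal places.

Euler: y_{n+1} = y_n + h·f(x_n, y_n).
x=0.000000, y=-0.990000: f=-1.764180 → y ← -0.990000 + 0.18·(-1.764180) = -1.307552
x=0.180000, y=-1.307552: f=-2.897448 → y ← -1.307552 + 0.18·(-2.897448) = -1.829093
x=0.360000, y=-1.829093: f=-5.662046 → y ← -1.829093 + 0.18·(-5.662046) = -2.848261
y(0.54) ≈ -2.8483

-2.8483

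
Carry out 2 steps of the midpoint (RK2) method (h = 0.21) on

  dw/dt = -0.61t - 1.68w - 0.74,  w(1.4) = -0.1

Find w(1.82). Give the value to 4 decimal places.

-0.5668

Midpoint: k1 = f(t_n, w_n); k2 = f(t_n + h/2, w_n + (h/2)·k1); w_{n+1} = w_n + h·k2.
t=1.400000, w=-0.100000:
  k1 = f(1.400000, -0.100000) = -1.426000
  k2 = f(1.505000, -0.249730) = -1.238504
  w ← -0.100000 + 0.21·(-1.238504) = -0.360086
t=1.610000, w=-0.360086:
  k1 = f(1.610000, -0.360086) = -1.117156
  k2 = f(1.715000, -0.477387) = -0.984140
  w ← -0.360086 + 0.21·(-0.984140) = -0.566755
w(1.82) ≈ -0.5668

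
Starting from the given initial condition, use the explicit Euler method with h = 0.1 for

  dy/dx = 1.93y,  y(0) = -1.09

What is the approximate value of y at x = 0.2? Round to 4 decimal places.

Euler: y_{n+1} = y_n + h·f(x_n, y_n).
x=0.000000, y=-1.090000: f=-2.103700 → y ← -1.090000 + 0.1·(-2.103700) = -1.300370
x=0.100000, y=-1.300370: f=-2.509714 → y ← -1.300370 + 0.1·(-2.509714) = -1.551341
y(0.2) ≈ -1.5513

-1.5513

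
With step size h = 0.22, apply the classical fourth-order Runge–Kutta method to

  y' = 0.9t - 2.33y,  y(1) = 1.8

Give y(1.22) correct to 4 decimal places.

RK4: k1 = f(t_n, y_n); k2 = f(t_n + h/2, y_n + (h/2)·k1); k3 = f(t_n + h/2, y_n + (h/2)·k2); k4 = f(t_n + h, y_n + h·k3); y_{n+1} = y_n + (h/6)·(k1 + 2k2 + 2k3 + k4).
t=1.000000, y=1.800000:
  k1 = f(1.000000, 1.800000) = -3.294000
  k2 = f(1.110000, 1.437660) = -2.350748
  k3 = f(1.110000, 1.541418) = -2.592503
  k4 = f(1.220000, 1.229649) = -1.767083
  y ← 1.800000 + (0.22/6)·(k1 + 2k2 + 2k3 + k4) = 1.251922
y(1.22) ≈ 1.2519

1.2519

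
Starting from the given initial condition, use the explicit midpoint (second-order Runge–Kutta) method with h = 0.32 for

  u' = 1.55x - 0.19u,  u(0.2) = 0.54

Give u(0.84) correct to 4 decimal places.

0.9728

Midpoint: k1 = f(x_n, u_n); k2 = f(x_n + h/2, u_n + (h/2)·k1); u_{n+1} = u_n + h·k2.
x=0.200000, u=0.540000:
  k1 = f(0.200000, 0.540000) = 0.207400
  k2 = f(0.360000, 0.573184) = 0.449095
  u ← 0.540000 + 0.32·0.449095 = 0.683710
x=0.520000, u=0.683710:
  k1 = f(0.520000, 0.683710) = 0.676095
  k2 = f(0.680000, 0.791886) = 0.903542
  u ← 0.683710 + 0.32·0.903542 = 0.972844
u(0.84) ≈ 0.9728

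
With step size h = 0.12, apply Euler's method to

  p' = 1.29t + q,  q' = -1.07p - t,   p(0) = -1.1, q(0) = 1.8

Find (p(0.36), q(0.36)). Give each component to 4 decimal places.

Euler on (p,q): p_{n+1} = p_n + h·p', q_{n+1} = q_n + h·q'.
0.000000: (-1.100000, 1.800000); f=(1.800000, 1.177000) → (-0.884000, 1.941240)
0.120000: (-0.884000, 1.941240); f=(2.096040, 0.825880) → (-0.632475, 2.040346)
0.240000: (-0.632475, 2.040346); f=(2.349946, 0.436748) → (-0.350482, 2.092755)
(p(0.36), q(0.36)) ≈ (-0.3505, 2.0928)

-0.3505, 2.0928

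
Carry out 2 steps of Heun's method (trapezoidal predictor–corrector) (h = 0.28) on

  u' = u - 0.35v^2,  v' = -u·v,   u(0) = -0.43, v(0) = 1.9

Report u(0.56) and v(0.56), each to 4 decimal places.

-2.0887, 3.3525

Heun on (u,v): k1 = f(x_n, state_n); k2 = f(x_n + h, state_n + h·k1); state_{n+1} = state_n + (h/2)·(k1 + k2).
0.000000: (-0.430000, 1.900000)
  k1 = (-1.693500, 0.817000)
  predictor → (-0.904180, 2.128760)
  k2 = (-2.490247, 1.924782)
  → (-1.015725, 2.283850)
0.280000: (-1.015725, 2.283850)
  k1 = (-2.841314, 2.319762)
  predictor → (-1.811292, 2.933383)
  k2 = (-4.822950, 5.313214)
  → (-2.088721, 3.352466)
(u(0.56), v(0.56)) ≈ (-2.0887, 3.3525)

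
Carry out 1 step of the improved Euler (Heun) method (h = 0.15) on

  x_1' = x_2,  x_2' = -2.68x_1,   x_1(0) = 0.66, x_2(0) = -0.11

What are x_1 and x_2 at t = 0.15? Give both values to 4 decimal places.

Heun on (x_1,x_2): k1 = f(t_n, state_n); k2 = f(t_n + h, state_n + h·k1); state_{n+1} = state_n + (h/2)·(k1 + k2).
0.000000: (0.660000, -0.110000)
  k1 = (-0.110000, -1.768800)
  predictor → (0.643500, -0.375320)
  k2 = (-0.375320, -1.724580)
  → (0.623601, -0.372003)
(x_1(0.15), x_2(0.15)) ≈ (0.6236, -0.3720)

0.6236, -0.3720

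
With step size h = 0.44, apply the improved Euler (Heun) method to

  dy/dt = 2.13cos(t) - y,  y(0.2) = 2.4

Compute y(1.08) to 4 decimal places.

1.8825

Heun: k1 = f(t_n, y_n); k2 = f(t_n + h, y_n + h·k1); y_{n+1} = y_n + (h/2)·(k1 + k2).
t=0.200000, y=2.400000:
  k1 = f(0.200000, 2.400000) = -0.312458
  k2 = f(0.640000, 2.262518) = -0.554054
  y ← 2.400000 + (0.44/2)·(-0.312458 + (-0.554054)) = 2.209367
t=0.640000, y=2.209367:
  k1 = f(0.640000, 2.209367) = -0.500903
  k2 = f(1.080000, 1.988970) = -0.985040
  y ← 2.209367 + (0.44/2)·(-0.500903 + (-0.985040)) = 1.882460
y(1.08) ≈ 1.8825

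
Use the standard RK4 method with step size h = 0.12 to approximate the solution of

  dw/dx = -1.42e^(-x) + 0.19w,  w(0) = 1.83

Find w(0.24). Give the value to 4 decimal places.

1.6051

RK4: k1 = f(x_n, w_n); k2 = f(x_n + h/2, w_n + (h/2)·k1); k3 = f(x_n + h/2, w_n + (h/2)·k2); k4 = f(x_n + h, w_n + h·k3); w_{n+1} = w_n + (h/6)·(k1 + 2k2 + 2k3 + k4).
x=0.000000, w=1.830000:
  k1 = f(0.000000, 1.830000) = -1.072300
  k2 = f(0.060000, 1.765662) = -1.001830
  k3 = f(0.060000, 1.769890) = -1.001026
  k4 = f(0.120000, 1.709877) = -0.934550
  w ← 1.830000 + (0.12/6)·(k1 + 2k2 + 2k3 + k4) = 1.709749
x=0.120000, w=1.709749:
  k1 = f(0.120000, 1.709749) = -0.934575
  k2 = f(0.180000, 1.653674) = -0.871886
  k3 = f(0.180000, 1.657436) = -0.871171
  k4 = f(0.240000, 1.605208) = -0.812022
  w ← 1.709749 + (0.12/6)·(k1 + 2k2 + 2k3 + k4) = 1.605095
w(0.24) ≈ 1.6051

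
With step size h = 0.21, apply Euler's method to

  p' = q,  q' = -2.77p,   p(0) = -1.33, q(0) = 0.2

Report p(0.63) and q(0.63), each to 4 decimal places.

-0.7217, 2.3532

Euler on (p,q): p_{n+1} = p_n + h·p', q_{n+1} = q_n + h·q'.
0.000000: (-1.330000, 0.200000); f=(0.200000, 3.684100) → (-1.288000, 0.973661)
0.210000: (-1.288000, 0.973661); f=(0.973661, 3.567760) → (-1.083531, 1.722891)
0.420000: (-1.083531, 1.722891); f=(1.722891, 3.001381) → (-0.721724, 2.353181)
(p(0.63), q(0.63)) ≈ (-0.7217, 2.3532)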